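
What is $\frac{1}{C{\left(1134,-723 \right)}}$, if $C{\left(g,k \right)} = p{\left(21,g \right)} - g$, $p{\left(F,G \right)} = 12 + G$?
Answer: $\frac{1}{12} \approx 0.083333$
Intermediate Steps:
$C{\left(g,k \right)} = 12$ ($C{\left(g,k \right)} = \left(12 + g\right) - g = 12$)
$\frac{1}{C{\left(1134,-723 \right)}} = \frac{1}{12}$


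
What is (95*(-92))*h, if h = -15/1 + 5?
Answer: 87400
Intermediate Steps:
h = -10 (h = -15 + 5 = -10)
(95*(-92))*h = (95*(-92))*(-10) = -8740*(-10) = 87400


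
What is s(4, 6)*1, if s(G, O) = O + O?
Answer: 12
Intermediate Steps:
s(G, O) = 2*O
s(4, 6)*1 = (2*6)*1 = 12*1 = 12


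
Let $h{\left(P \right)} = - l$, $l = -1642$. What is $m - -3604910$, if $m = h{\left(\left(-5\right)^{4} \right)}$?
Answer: $3606552$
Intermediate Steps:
$h{\left(P \right)} = 1642$ ($h{\left(P \right)} = \left(-1\right) \left(-1642\right) = 1642$)
$m = 1642$
$m - -3604910 = 1642 - -3604910 = 1642 + 3604910 = 3606552$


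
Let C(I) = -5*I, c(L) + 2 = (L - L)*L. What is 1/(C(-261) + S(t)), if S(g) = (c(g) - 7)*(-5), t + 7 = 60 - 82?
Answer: 1/1350 ≈ 0.00074074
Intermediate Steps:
c(L) = -2 (c(L) = -2 + (L - L)*L = -2 + 0*L = -2 + 0 = -2)
t = -29 (t = -7 + (60 - 82) = -7 - 22 = -29)
S(g) = 45 (S(g) = (-2 - 7)*(-5) = -9*(-5) = 45)
1/(C(-261) + S(t)) = 1/(-5*(-261) + 45) = 1/(1305 + 45) = 1/1350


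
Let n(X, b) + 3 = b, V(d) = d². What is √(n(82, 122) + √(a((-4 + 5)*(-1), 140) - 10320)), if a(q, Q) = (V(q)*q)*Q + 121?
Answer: √(119 + 7*I*√211) ≈ 11.737 + 4.3316*I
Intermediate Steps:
n(X, b) = -3 + b
a(q, Q) = 121 + Q*q³ (a(q, Q) = (q²*q)*Q + 121 = q³*Q + 121 = Q*q³ + 121 = 121 + Q*q³)
√(n(82, 122) + √(a((-4 + 5)*(-1), 140) - 10320)) = √((-3 + 122) + √((121 + 140*((-4 + 5)*(-1))³) - 10320)) = √(119 + √((121 + 140*(1*(-1))³) - 10320)) = √(119 + √((121 + 140*(-1)³) - 10320)) = √(119 + √((121 + 140*(-1)) - 10320)) = √(119 + √((121 - 140) - 10320)) = √(119 + √(-19 - 10320)) = √(119 + √(-10339)) = √(119 + 7*I*√211)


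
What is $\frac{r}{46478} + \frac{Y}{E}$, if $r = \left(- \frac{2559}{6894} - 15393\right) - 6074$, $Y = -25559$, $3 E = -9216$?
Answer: $\frac{71619942773}{9114149888} \approx 7.8581$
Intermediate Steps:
$E = -3072$ ($E = \frac{1}{3} \left(-9216\right) = -3072$)
$r = - \frac{49332019}{2298}$ ($r = \left(\left(-2559\right) \frac{1}{6894} - 15393\right) - 6074 = \left(- \frac{853}{2298} - 15393\right) - 6074 = - \frac{35373967}{2298} - 6074 = - \frac{49332019}{2298} \approx -21467.0$)
$\frac{r}{46478} + \frac{Y}{E} = - \frac{49332019}{2298 \cdot 46478} - \frac{25559}{-3072} = \left(- \frac{49332019}{2298}\right) \frac{1}{46478} - - \frac{25559}{3072} = - \frac{49332019}{106806444} + \frac{25559}{3072} = \frac{71619942773}{9114149888}$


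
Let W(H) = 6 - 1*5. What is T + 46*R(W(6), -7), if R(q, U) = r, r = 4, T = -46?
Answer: 138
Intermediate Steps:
W(H) = 1 (W(H) = 6 - 5 = 1)
R(q, U) = 4
T + 46*R(W(6), -7) = -46 + 46*4 = -46 + 184 = 138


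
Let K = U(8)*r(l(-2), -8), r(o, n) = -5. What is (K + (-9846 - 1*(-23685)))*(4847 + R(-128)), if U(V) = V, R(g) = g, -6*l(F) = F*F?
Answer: 65117481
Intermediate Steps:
l(F) = -F²/6 (l(F) = -F*F/6 = -F²/6)
K = -40 (K = 8*(-5) = -40)
(K + (-9846 - 1*(-23685)))*(4847 + R(-128)) = (-40 + (-9846 - 1*(-23685)))*(4847 - 128) = (-40 + (-9846 + 23685))*4719 = (-40 + 13839)*4719 = 13799*4719 = 65117481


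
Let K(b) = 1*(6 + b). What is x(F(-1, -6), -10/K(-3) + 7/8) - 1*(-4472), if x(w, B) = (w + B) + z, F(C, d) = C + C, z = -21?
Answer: 106717/24 ≈ 4446.5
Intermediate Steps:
F(C, d) = 2*C
K(b) = 6 + b
x(w, B) = -21 + B + w (x(w, B) = (w + B) - 21 = (B + w) - 21 = -21 + B + w)
x(F(-1, -6), -10/K(-3) + 7/8) - 1*(-4472) = (-21 + (-10/(6 - 3) + 7/8) + 2*(-1)) - 1*(-4472) = (-21 + (-10/3 + 7*(1/8)) - 2) + 4472 = (-21 + (-10*1/3 + 7/8) - 2) + 4472 = (-21 + (-10/3 + 7/8) - 2) + 4472 = (-21 - 59/24 - 2) + 4472 = -611/24 + 4472 = 106717/24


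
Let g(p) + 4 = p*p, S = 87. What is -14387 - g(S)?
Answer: -21952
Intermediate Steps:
g(p) = -4 + p² (g(p) = -4 + p*p = -4 + p²)
-14387 - g(S) = -14387 - (-4 + 87²) = -14387 - (-4 + 7569) = -14387 - 1*7565 = -14387 - 7565 = -21952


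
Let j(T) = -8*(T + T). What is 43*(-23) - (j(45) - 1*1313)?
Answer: 1044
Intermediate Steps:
j(T) = -16*T
43*(-23) - (j(45) - 1*1313) = 43*(-23) - (-16*45 - 1*1313) = -989 - (-720 - 1313) = -989 - 1*(-2033) = -989 + 2033 = 1044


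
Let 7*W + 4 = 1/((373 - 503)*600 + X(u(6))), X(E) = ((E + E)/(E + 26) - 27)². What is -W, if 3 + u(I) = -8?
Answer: 69470909/121573697 ≈ 0.57143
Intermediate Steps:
u(I) = -11 (u(I) = -3 - 8 = -11)
X(E) = (-27 + 2*E/(26 + E))² (X(E) = ((2*E)/(26 + E) - 27)² = (2*E/(26 + E) - 27)² = (-27 + 2*E/(26 + E))²)
W = -69470909/121573697 (W = -4/7 + 1/(7*((373 - 503)*600 + (702 + 25*(-11))²/(26 - 11)²)) = -4/7 + 1/(7*(-130*600 + (702 - 275)²/15²)) = -4/7 + 1/(7*(-78000 + (1/225)*427²)) = -4/7 + 1/(7*(-78000 + (1/225)*182329)) = -4/7 + 1/(7*(-78000 + 182329/225)) = -4/7 + 1/(7*(-17367671/225)) = -4/7 + (⅐)*(-225/17367671) = -4/7 - 225/121573697 = -69470909/121573697 ≈ -0.57143)
-W = -1*(-69470909/121573697) = 69470909/121573697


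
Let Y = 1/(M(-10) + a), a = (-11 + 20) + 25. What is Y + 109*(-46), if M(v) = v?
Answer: -120335/24 ≈ -5014.0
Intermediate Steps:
a = 34 (a = 9 + 25 = 34)
Y = 1/24 (Y = 1/(-10 + 34) = 1/24 ≈ 0.041667)
Y + 109*(-46) = 1/24 + 109*(-46) = 1/24 - 5014 = -120335/24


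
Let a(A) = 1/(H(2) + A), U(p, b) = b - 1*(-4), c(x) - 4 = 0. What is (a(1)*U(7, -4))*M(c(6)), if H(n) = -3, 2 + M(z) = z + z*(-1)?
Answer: 0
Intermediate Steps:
c(x) = 4 (c(x) = 4 + 0 = 4)
U(p, b) = 4 + b (U(p, b) = b + 4 = 4 + b)
M(z) = -2 (M(z) = -2 + (z + z*(-1)) = -2 + (z - z) = -2 + 0 = -2)
a(A) = 1/(-3 + A)
(a(1)*U(7, -4))*M(c(6)) = ((4 - 4)/(-3 + 1))*(-2) = (0/(-2))*(-2) = -½*0*(-2) = 0*(-2) = 0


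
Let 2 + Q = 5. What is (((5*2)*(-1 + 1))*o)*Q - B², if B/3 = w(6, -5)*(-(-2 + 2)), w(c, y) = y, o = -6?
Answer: 0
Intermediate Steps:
Q = 3 (Q = -2 + 5 = 3)
B = 0 (B = 3*(-(-5)*(-2 + 2)) = 3*(-(-5)*0) = 3*(-5*0) = 3*0 = 0)
(((5*2)*(-1 + 1))*o)*Q - B² = (((5*2)*(-1 + 1))*(-6))*3 - 1*0² = ((10*0)*(-6))*3 - 1*0 = (0*(-6))*3 + 0 = 0*3 + 0 = 0 + 0 = 0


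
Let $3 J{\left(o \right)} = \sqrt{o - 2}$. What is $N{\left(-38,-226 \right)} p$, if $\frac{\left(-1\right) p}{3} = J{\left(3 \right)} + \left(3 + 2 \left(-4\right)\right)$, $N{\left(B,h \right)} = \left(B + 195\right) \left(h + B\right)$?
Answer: $-580272$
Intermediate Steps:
$J{\left(o \right)} = \frac{\sqrt{-2 + o}}{3}$ ($J{\left(o \right)} = \frac{\sqrt{o - 2}}{3} = \frac{\sqrt{-2 + o}}{3}$)
$N{\left(B,h \right)} = \left(195 + B\right) \left(B + h\right)$
$p = 14$ ($p = - 3 \left(\frac{\sqrt{-2 + 3}}{3} + \left(3 + 2 \left(-4\right)\right)\right) = - 3 \left(\frac{\sqrt{1}}{3} + \left(3 - 8\right)\right) = - 3 \left(\frac{1}{3} \cdot 1 - 5\right) = - 3 \left(\frac{1}{3} - 5\right) = \left(-3\right) \left(- \frac{14}{3}\right) = 14$)
$N{\left(-38,-226 \right)} p = \left(\left(-38\right)^{2} + 195 \left(-38\right) + 195 \left(-226\right) - -8588\right) 14 = \left(1444 - 7410 - 44070 + 8588\right) 14 = \left(-41448\right) 14 = -580272$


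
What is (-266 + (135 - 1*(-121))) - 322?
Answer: -332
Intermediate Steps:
(-266 + (135 - 1*(-121))) - 322 = (-266 + (135 + 121)) - 322 = (-266 + 256) - 322 = -10 - 322 = -332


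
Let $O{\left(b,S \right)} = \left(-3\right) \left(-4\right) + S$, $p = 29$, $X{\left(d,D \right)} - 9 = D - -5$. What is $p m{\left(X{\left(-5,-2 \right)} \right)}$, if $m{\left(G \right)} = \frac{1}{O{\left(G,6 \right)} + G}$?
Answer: $\frac{29}{30} \approx 0.96667$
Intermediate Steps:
$X{\left(d,D \right)} = 14 + D$ ($X{\left(d,D \right)} = 9 + \left(D - -5\right) = 9 + \left(D + 5\right) = 9 + \left(5 + D\right) = 14 + D$)
$O{\left(b,S \right)} = 12 + S$
$m{\left(G \right)} = \frac{1}{18 + G}$ ($m{\left(G \right)} = \frac{1}{\left(12 + 6\right) + G} = \frac{1}{18 + G}$)
$p m{\left(X{\left(-5,-2 \right)} \right)} = \frac{29}{18 + \left(14 - 2\right)} = \frac{29}{18 + 12} = \frac{29}{30}$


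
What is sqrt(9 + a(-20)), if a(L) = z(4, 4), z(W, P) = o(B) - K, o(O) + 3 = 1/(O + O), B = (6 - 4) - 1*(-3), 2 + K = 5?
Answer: sqrt(310)/10 ≈ 1.7607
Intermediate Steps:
K = 3 (K = -2 + 5 = 3)
B = 5 (B = 2 + 3 = 5)
o(O) = -3 + 1/(2*O) (o(O) = -3 + 1/(O + O) = -3 + 1/(2*O))
z(W, P) = -59/10 (z(W, P) = (-3 + (1/2)/5) - 1*3 = (-3 + (1/2)*(1/5)) - 3 = (-3 + 1/10) - 3 = -29/10 - 3 = -59/10)
a(L) = -59/10
sqrt(9 + a(-20)) = sqrt(9 - 59/10) = sqrt(31/10) = sqrt(310)/10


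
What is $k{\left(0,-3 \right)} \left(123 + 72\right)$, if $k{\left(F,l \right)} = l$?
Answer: $-585$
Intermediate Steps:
$k{\left(0,-3 \right)} \left(123 + 72\right) = - 3 \left(123 + 72\right) = \left(-3\right) 195 = -585$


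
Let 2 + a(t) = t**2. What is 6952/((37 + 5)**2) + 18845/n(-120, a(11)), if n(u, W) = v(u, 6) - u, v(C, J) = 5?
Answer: 1705579/11025 ≈ 154.70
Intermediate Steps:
a(t) = -2 + t**2
n(u, W) = 5 - u
6952/((37 + 5)**2) + 18845/n(-120, a(11)) = 6952/((37 + 5)**2) + 18845/(5 - 1*(-120)) = 6952/(42**2) + 18845/(5 + 120) = 6952/1764 + 18845/125 = 6952*(1/1764) + 18845*(1/125) = 1738/441 + 3769/25 = 1705579/11025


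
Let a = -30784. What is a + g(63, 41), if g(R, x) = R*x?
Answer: -28201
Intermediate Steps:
a + g(63, 41) = -30784 + 63*41 = -30784 + 2583 = -28201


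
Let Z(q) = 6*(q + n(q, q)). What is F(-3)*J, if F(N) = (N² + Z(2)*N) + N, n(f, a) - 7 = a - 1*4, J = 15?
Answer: -1800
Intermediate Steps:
n(f, a) = 3 + a (n(f, a) = 7 + (a - 1*4) = 7 + (a - 4) = 7 + (-4 + a) = 3 + a)
Z(q) = 18 + 12*q (Z(q) = 6*(q + (3 + q)) = 6*(3 + 2*q) = 18 + 12*q)
F(N) = N² + 43*N (F(N) = (N² + (18 + 12*2)*N) + N = (N² + (18 + 24)*N) + N = (N² + 42*N) + N = N² + 43*N)
F(-3)*J = -3*(43 - 3)*15 = -3*40*15 = -120*15 = -1800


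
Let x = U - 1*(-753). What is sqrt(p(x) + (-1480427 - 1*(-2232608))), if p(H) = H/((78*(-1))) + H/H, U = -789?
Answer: 2*sqrt(31779709)/13 ≈ 867.28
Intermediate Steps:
x = -36 (x = -789 - 1*(-753) = -789 + 753 = -36)
p(H) = 1 - H/78 (p(H) = H/(-78) + 1 = H*(-1/78) + 1 = -H/78 + 1 = 1 - H/78)
sqrt(p(x) + (-1480427 - 1*(-2232608))) = sqrt((1 - 1/78*(-36)) + (-1480427 - 1*(-2232608))) = sqrt((1 + 6/13) + (-1480427 + 2232608)) = sqrt(19/13 + 752181) = sqrt(9778372/13) = 2*sqrt(31779709)/13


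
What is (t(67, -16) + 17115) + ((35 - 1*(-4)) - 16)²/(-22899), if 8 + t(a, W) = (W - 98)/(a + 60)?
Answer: 49747437842/2908173 ≈ 17106.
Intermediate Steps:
t(a, W) = -8 + (-98 + W)/(60 + a) (t(a, W) = -8 + (W - 98)/(a + 60) = -8 + (-98 + W)/(60 + a))
(t(67, -16) + 17115) + ((35 - 1*(-4)) - 16)²/(-22899) = ((-578 - 16 - 8*67)/(60 + 67) + 17115) + ((35 - 1*(-4)) - 16)²/(-22899) = ((-578 - 16 - 536)/127 + 17115) + ((35 + 4) - 16)²*(-1/22899) = ((1/127)*(-1130) + 17115) + (39 - 16)²*(-1/22899) = (-1130/127 + 17115) + 23²*(-1/22899) = 2172475/127 + 529*(-1/22899) = 2172475/127 - 529/22899 = 49747437842/2908173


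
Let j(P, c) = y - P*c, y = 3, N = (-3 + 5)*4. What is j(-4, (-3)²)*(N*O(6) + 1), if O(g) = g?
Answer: 1911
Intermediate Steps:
N = 8 (N = 2*4 = 8)
j(P, c) = 3 - P*c
j(-4, (-3)²)*(N*O(6) + 1) = (3 - 1*(-4)*(-3)²)*(8*6 + 1) = (3 - 1*(-4)*9)*(48 + 1) = (3 + 36)*49 = 39*49 = 1911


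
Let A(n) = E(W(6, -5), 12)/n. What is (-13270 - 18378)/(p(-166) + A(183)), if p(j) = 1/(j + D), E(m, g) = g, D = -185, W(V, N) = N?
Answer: -677615328/1343 ≈ -5.0455e+5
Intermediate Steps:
p(j) = 1/(-185 + j) (p(j) = 1/(j - 185) = 1/(-185 + j))
A(n) = 12/n
(-13270 - 18378)/(p(-166) + A(183)) = (-13270 - 18378)/(1/(-185 - 166) + 12/183) = -31648/(1/(-351) + 12*(1/183)) = -31648/(-1/351 + 4/61) = -31648/1343/21411 = -31648*21411/1343 = -677615328/1343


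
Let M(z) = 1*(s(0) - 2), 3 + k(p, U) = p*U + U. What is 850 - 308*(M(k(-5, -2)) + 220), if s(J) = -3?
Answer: -65370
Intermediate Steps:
k(p, U) = -3 + U + U*p (k(p, U) = -3 + (p*U + U) = -3 + (U*p + U) = -3 + (U + U*p) = -3 + U + U*p)
M(z) = -5 (M(z) = 1*(-3 - 2) = 1*(-5) = -5)
850 - 308*(M(k(-5, -2)) + 220) = 850 - 308*(-5 + 220) = 850 - 308*215 = 850 - 1*66220 = 850 - 66220 = -65370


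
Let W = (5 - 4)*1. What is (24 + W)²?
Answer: 625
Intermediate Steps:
W = 1 (W = 1*1 = 1)
(24 + W)² = (24 + 1)² = 25² = 625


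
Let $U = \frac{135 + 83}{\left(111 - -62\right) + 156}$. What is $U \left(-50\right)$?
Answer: $- \frac{10900}{329} \approx -33.131$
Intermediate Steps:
$U = \frac{218}{329}$ ($U = \frac{218}{\left(111 + 62\right) + 156} = \frac{218}{173 + 156} = \frac{218}{329} \approx 0.66261$)
$U \left(-50\right) = \frac{218}{329} \left(-50\right) = - \frac{10900}{329}$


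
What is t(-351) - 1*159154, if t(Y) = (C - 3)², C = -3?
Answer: -159118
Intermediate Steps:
t(Y) = 36 (t(Y) = (-3 - 3)² = (-6)² = 36)
t(-351) - 1*159154 = 36 - 1*159154 = 36 - 159154 = -159118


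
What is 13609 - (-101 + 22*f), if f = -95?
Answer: 15800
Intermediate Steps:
13609 - (-101 + 22*f) = 13609 - (-101 + 22*(-95)) = 13609 - (-101 - 2090) = 13609 - 1*(-2191) = 13609 + 2191 = 15800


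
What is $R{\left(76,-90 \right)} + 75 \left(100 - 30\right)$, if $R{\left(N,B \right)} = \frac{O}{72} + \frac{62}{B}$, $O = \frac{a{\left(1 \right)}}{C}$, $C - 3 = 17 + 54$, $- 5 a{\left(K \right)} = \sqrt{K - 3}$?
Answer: $\frac{236219}{45} - \frac{i \sqrt{2}}{26640} \approx 5249.3 - 5.3086 \cdot 10^{-5} i$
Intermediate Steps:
$a{\left(K \right)} = - \frac{\sqrt{-3 + K}}{5}$ ($a{\left(K \right)} = - \frac{\sqrt{K - 3}}{5} = - \frac{\sqrt{-3 + K}}{5}$)
$C = 74$ ($C = 3 + \left(17 + 54\right) = 3 + 71 = 74$)
$O = - \frac{i \sqrt{2}}{370}$ ($O = \frac{\left(- \frac{1}{5}\right) \sqrt{-3 + 1}}{74} = - \frac{\sqrt{-2}}{5} \cdot \frac{1}{74} = - \frac{i \sqrt{2}}{5} \cdot \frac{1}{74} = - \frac{i \sqrt{2}}{370} \approx - 0.0038222 i$)
$R{\left(N,B \right)} = \frac{62}{B} - \frac{i \sqrt{2}}{26640}$ ($R{\left(N,B \right)} = \frac{\left(- \frac{1}{370}\right) i \sqrt{2}}{72} + \frac{62}{B} = - \frac{i \sqrt{2}}{370} \cdot \frac{1}{72} + \frac{62}{B} = - \frac{i \sqrt{2}}{26640} + \frac{62}{B} = \frac{62}{B} - \frac{i \sqrt{2}}{26640}$)
$R{\left(76,-90 \right)} + 75 \left(100 - 30\right) = \left(\frac{62}{-90} - \frac{i \sqrt{2}}{26640}\right) + 75 \left(100 - 30\right) = \left(62 \left(- \frac{1}{90}\right) - \frac{i \sqrt{2}}{26640}\right) + 75 \cdot 70 = \left(- \frac{31}{45} - \frac{i \sqrt{2}}{26640}\right) + 5250 = \frac{236219}{45} - \frac{i \sqrt{2}}{26640}$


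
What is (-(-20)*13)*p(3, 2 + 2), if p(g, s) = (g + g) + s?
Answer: 2600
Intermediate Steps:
p(g, s) = s + 2*g (p(g, s) = 2*g + s = s + 2*g)
(-(-20)*13)*p(3, 2 + 2) = (-(-20)*13)*((2 + 2) + 2*3) = (-10*(-26))*(4 + 6) = 260*10 = 2600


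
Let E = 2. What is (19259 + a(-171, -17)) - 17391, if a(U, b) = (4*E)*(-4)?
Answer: 1836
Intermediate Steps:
a(U, b) = -32 (a(U, b) = (4*2)*(-4) = 8*(-4) = -32)
(19259 + a(-171, -17)) - 17391 = (19259 - 32) - 17391 = 19227 - 17391 = 1836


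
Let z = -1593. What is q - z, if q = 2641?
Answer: 4234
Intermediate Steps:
q - z = 2641 - 1*(-1593) = 2641 + 1593 = 4234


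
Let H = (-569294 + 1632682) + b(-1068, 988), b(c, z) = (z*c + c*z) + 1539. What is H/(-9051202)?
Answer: 1045441/9051202 ≈ 0.11550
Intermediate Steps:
b(c, z) = 1539 + 2*c*z (b(c, z) = (c*z + c*z) + 1539 = 2*c*z + 1539 = 1539 + 2*c*z)
H = -1045441 (H = (-569294 + 1632682) + (1539 + 2*(-1068)*988) = 1063388 + (1539 - 2110368) = 1063388 - 2108829 = -1045441)
H/(-9051202) = -1045441/(-9051202) = -1045441*(-1/9051202) = 1045441/9051202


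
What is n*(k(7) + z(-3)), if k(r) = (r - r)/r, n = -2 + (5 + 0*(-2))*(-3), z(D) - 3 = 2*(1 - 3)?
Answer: 17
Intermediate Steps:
z(D) = -1 (z(D) = 3 + 2*(1 - 3) = 3 + 2*(-2) = 3 - 4 = -1)
n = -17 (n = -2 + (5 + 0)*(-3) = -2 + 5*(-3) = -2 - 15 = -17)
k(r) = 0 (k(r) = 0/r = 0)
n*(k(7) + z(-3)) = -17*(0 - 1) = -17*(-1) = 17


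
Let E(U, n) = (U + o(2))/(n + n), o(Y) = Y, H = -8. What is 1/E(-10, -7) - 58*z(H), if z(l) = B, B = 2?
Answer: -457/4 ≈ -114.25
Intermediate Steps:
z(l) = 2
E(U, n) = (2 + U)/(2*n) (E(U, n) = (U + 2)/(n + n) = (2 + U)/((2*n)) = (2 + U)*(1/(2*n)) = (2 + U)/(2*n))
1/E(-10, -7) - 58*z(H) = 1/((1/2)*(2 - 10)/(-7)) - 58*2 = 1/((1/2)*(-1/7)*(-8)) - 116 = 1/(4/7) - 116 = 7/4 - 116 = -457/4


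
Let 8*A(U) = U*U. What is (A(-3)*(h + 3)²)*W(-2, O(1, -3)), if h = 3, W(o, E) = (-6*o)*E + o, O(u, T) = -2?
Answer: -1053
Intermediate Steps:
W(o, E) = o - 6*E*o (W(o, E) = -6*E*o + o = o - 6*E*o)
A(U) = U²/8 (A(U) = (U*U)/8 = U²/8)
(A(-3)*(h + 3)²)*W(-2, O(1, -3)) = (((⅛)*(-3)²)*(3 + 3)²)*(-2*(1 - 6*(-2))) = (((⅛)*9)*6²)*(-2*(1 + 12)) = ((9/8)*36)*(-2*13) = (81/2)*(-26) = -1053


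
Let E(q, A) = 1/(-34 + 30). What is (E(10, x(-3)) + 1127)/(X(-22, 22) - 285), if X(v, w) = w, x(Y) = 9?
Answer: -4507/1052 ≈ -4.2842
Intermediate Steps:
E(q, A) = -1/4 (E(q, A) = 1/(-4) = -1/4)
(E(10, x(-3)) + 1127)/(X(-22, 22) - 285) = (-1/4 + 1127)/(22 - 285) = (4507/4)/(-263) = (4507/4)*(-1/263) = -4507/1052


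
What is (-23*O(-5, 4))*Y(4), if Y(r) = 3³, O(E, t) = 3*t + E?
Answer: -4347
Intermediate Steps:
O(E, t) = E + 3*t
Y(r) = 27
(-23*O(-5, 4))*Y(4) = -23*(-5 + 3*4)*27 = -23*(-5 + 12)*27 = -23*7*27 = -161*27 = -4347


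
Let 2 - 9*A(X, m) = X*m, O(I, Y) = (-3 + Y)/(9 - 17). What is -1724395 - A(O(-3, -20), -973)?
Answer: -41392945/24 ≈ -1.7247e+6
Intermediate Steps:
O(I, Y) = 3/8 - Y/8 (O(I, Y) = (-3 + Y)/(-8) = (-3 + Y)*(-⅛) = 3/8 - Y/8)
A(X, m) = 2/9 - X*m/9
-1724395 - A(O(-3, -20), -973) = -1724395 - (2/9 - ⅑*(3/8 - ⅛*(-20))*(-973)) = -1724395 - (2/9 - ⅑*(3/8 + 5/2)*(-973)) = -1724395 - (2/9 - ⅑*23/8*(-973)) = -1724395 - (2/9 + 22379/72) = -1724395 - 1*7465/24 = -1724395 - 7465/24 = -41392945/24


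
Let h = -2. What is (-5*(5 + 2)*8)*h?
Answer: 560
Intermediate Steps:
(-5*(5 + 2)*8)*h = (-5*(5 + 2)*8)*(-2) = (-5*7*8)*(-2) = -35*8*(-2) = -280*(-2) = 560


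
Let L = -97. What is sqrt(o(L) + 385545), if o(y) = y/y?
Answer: sqrt(385546) ≈ 620.92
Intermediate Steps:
o(y) = 1
sqrt(o(L) + 385545) = sqrt(1 + 385545) = sqrt(385546)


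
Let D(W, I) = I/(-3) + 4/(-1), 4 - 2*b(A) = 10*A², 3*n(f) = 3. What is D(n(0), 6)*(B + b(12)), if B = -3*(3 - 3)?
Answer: 4308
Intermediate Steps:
n(f) = 1 (n(f) = (⅓)*3 = 1)
b(A) = 2 - 5*A²
B = 0 (B = -3*0 = 0)
D(W, I) = -4 - I/3 (D(W, I) = I*(-⅓) + 4*(-1) = -I/3 - 4 = -4 - I/3)
D(n(0), 6)*(B + b(12)) = (-4 - ⅓*6)*(0 + (2 - 5*12²)) = (-4 - 2)*(0 + (2 - 5*144)) = -6*(0 + (2 - 720)) = -6*(0 - 718) = -6*(-718) = 4308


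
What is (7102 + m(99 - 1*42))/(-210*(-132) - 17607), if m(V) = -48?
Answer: 7054/10113 ≈ 0.69752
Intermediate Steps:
(7102 + m(99 - 1*42))/(-210*(-132) - 17607) = (7102 - 48)/(-210*(-132) - 17607) = 7054/(27720 - 17607) = 7054/10113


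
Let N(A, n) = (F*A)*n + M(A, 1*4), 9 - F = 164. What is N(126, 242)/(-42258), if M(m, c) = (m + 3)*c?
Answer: 787624/7043 ≈ 111.83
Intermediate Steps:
F = -155 (F = 9 - 1*164 = 9 - 164 = -155)
M(m, c) = c*(3 + m) (M(m, c) = (3 + m)*c = c*(3 + m))
N(A, n) = 12 + 4*A - 155*A*n (N(A, n) = (-155*A)*n + (1*4)*(3 + A) = -155*A*n + 4*(3 + A) = -155*A*n + (12 + 4*A) = 12 + 4*A - 155*A*n)
N(126, 242)/(-42258) = (12 + 4*126 - 155*126*242)/(-42258) = (12 + 504 - 4726260)*(-1/42258) = -4725744*(-1/42258) = 787624/7043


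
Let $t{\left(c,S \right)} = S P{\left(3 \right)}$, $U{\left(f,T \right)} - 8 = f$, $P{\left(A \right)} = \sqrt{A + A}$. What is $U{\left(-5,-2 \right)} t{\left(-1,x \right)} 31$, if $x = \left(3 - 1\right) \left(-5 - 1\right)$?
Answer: $- 1116 \sqrt{6} \approx -2733.6$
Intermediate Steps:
$P{\left(A \right)} = \sqrt{2} \sqrt{A}$ ($P{\left(A \right)} = \sqrt{2 A} = \sqrt{2} \sqrt{A}$)
$U{\left(f,T \right)} = 8 + f$
$x = -12$ ($x = 2 \left(-6\right) = -12$)
$t{\left(c,S \right)} = S \sqrt{6}$ ($t{\left(c,S \right)} = S \sqrt{2} \sqrt{3} = S \sqrt{6}$)
$U{\left(-5,-2 \right)} t{\left(-1,x \right)} 31 = \left(8 - 5\right) \left(- 12 \sqrt{6}\right) 31 = 3 \left(- 12 \sqrt{6}\right) 31 = - 36 \sqrt{6} \cdot 31 = - 1116 \sqrt{6}$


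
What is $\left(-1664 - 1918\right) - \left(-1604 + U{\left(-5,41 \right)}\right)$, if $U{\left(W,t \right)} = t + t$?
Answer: $-2060$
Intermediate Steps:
$U{\left(W,t \right)} = 2 t$
$\left(-1664 - 1918\right) - \left(-1604 + U{\left(-5,41 \right)}\right) = \left(-1664 - 1918\right) + \left(1604 - 2 \cdot 41\right) = -3582 + \left(1604 - 82\right) = -3582 + 1522 = -2060$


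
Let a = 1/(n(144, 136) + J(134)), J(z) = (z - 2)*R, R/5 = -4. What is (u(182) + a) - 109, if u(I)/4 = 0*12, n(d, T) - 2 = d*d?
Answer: -1972681/18098 ≈ -109.00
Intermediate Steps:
R = -20 (R = 5*(-4) = -20)
n(d, T) = 2 + d**2 (n(d, T) = 2 + d*d = 2 + d**2)
J(z) = 40 - 20*z (J(z) = (z - 2)*(-20) = (-2 + z)*(-20) = 40 - 20*z)
u(I) = 0 (u(I) = 4*(0*12) = 4*0 = 0)
a = 1/18098 (a = 1/((2 + 144**2) + (40 - 20*134)) = 1/((2 + 20736) + (40 - 2680)) = 1/(20738 - 2640) = 1/18098 ≈ 5.5255e-5)
(u(182) + a) - 109 = (0 + 1/18098) - 109 = 1/18098 - 109 = -1972681/18098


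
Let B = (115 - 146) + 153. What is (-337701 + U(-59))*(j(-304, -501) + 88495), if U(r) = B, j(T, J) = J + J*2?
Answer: -29366672368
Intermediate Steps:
j(T, J) = 3*J (j(T, J) = J + 2*J = 3*J)
B = 122 (B = -31 + 153 = 122)
U(r) = 122
(-337701 + U(-59))*(j(-304, -501) + 88495) = (-337701 + 122)*(3*(-501) + 88495) = -337579*(-1503 + 88495) = -337579*86992 = -29366672368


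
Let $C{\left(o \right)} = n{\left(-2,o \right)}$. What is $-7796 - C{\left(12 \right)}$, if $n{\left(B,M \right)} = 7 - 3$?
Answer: $-7800$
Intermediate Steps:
$n{\left(B,M \right)} = 4$
$C{\left(o \right)} = 4$
$-7796 - C{\left(12 \right)} = -7796 - 4 = -7800$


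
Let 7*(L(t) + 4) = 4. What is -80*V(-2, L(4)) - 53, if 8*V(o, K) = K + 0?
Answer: -131/7 ≈ -18.714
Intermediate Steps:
L(t) = -24/7 (L(t) = -4 + (⅐)*4 = -4 + 4/7 = -24/7)
V(o, K) = K/8 (V(o, K) = (K + 0)/8 = K/8)
-80*V(-2, L(4)) - 53 = -10*(-24)/7 - 53 = -80*(-3/7) - 53 = 240/7 - 53 = -131/7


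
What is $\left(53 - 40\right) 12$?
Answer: $156$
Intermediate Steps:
$\left(53 - 40\right) 12 = 13 \cdot 12 = 156$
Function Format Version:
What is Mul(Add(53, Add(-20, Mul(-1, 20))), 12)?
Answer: 156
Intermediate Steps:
Mul(Add(53, Add(-20, Mul(-1, 20))), 12) = Mul(Add(53, Add(-20, -20)), 12) = Mul(Add(53, -40), 12) = Mul(13, 12) = 156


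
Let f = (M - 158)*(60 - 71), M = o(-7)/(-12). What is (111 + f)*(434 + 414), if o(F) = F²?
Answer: 4818124/3 ≈ 1.6060e+6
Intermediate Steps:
M = -49/12 (M = (-7)²/(-12) = 49*(-1/12) = -49/12 ≈ -4.0833)
f = 21395/12 (f = (-49/12 - 158)*(60 - 71) = -1945/12*(-11) = 21395/12 ≈ 1782.9)
(111 + f)*(434 + 414) = (111 + 21395/12)*(434 + 414) = (22727/12)*848 = 4818124/3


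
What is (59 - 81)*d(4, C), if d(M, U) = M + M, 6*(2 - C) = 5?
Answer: -176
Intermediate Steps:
C = 7/6 (C = 2 - ⅙*5 = 2 - ⅚ = 7/6 ≈ 1.1667)
d(M, U) = 2*M
(59 - 81)*d(4, C) = (59 - 81)*(2*4) = -22*8 = -176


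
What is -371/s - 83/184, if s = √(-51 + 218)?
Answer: -83/184 - 371*√167/167 ≈ -29.160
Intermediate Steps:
s = √167 ≈ 12.923
-371/s - 83/184 = -371*√167/167 - 83/184 = -83/184 - 371*√167/167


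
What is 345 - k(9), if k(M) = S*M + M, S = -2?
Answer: 354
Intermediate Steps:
k(M) = -M (k(M) = -2*M + M = -M)
345 - k(9) = 345 - (-1)*9 = 345 - 1*(-9) = 345 + 9 = 354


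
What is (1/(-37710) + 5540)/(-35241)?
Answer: -208913399/1328938110 ≈ -0.15720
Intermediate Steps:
(1/(-37710) + 5540)/(-35241) = (-1/37710 + 5540)*(-1/35241) = (208913399/37710)*(-1/35241) = -208913399/1328938110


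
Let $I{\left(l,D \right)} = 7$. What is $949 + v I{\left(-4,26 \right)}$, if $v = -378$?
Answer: $-1697$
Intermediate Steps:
$949 + v I{\left(-4,26 \right)} = 949 - 2646 = -1697$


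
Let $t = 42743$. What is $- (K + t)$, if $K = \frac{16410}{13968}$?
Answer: $- \frac{99508439}{2328} \approx -42744.0$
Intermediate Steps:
$K = \frac{2735}{2328}$ ($K = 16410 \cdot \frac{1}{13968} = \frac{2735}{2328} \approx 1.1748$)
$- (K + t) = - (\frac{2735}{2328} + 42743) = \left(-1\right) \frac{99508439}{2328} = - \frac{99508439}{2328}$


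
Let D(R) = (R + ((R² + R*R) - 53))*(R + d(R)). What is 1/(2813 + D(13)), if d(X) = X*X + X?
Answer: 1/60923 ≈ 1.6414e-5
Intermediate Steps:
d(X) = X + X² (d(X) = X² + X = X + X²)
D(R) = (R + R*(1 + R))*(-53 + R + 2*R²) (D(R) = (R + ((R² + R*R) - 53))*(R + R*(1 + R)) = (R + ((R² + R²) - 53))*(R + R*(1 + R)) = (R + (2*R² - 53))*(R + R*(1 + R)) = (R + (-53 + 2*R²))*(R + R*(1 + R)) = (-53 + R + 2*R²)*(R + R*(1 + R)) = (R + R*(1 + R))*(-53 + R + 2*R²))
1/(2813 + D(13)) = 1/(2813 + 13*(-106 - 51*13 + 2*13³ + 5*13²)) = 1/(2813 + 13*(-106 - 663 + 2*2197 + 5*169)) = 1/(2813 + 13*(-106 - 663 + 4394 + 845)) = 1/(2813 + 13*4470) = 1/(2813 + 58110) = 1/60923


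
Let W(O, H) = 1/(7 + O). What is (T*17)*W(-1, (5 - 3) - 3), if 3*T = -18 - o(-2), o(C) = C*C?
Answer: -187/9 ≈ -20.778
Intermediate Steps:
o(C) = C**2
T = -22/3 (T = (-18 - 1*(-2)**2)/3 = (-18 - 1*4)/3 = (-18 - 4)/3 = (1/3)*(-22) = -22/3 ≈ -7.3333)
(T*17)*W(-1, (5 - 3) - 3) = (-22/3*17)/(7 - 1) = -374/3/6 = -374/3*1/6 = -187/9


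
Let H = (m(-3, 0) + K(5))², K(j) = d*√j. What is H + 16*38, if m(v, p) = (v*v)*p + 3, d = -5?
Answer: 742 - 30*√5 ≈ 674.92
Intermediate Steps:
K(j) = -5*√j
m(v, p) = 3 + p*v² (m(v, p) = v²*p + 3 = p*v² + 3 = 3 + p*v²)
H = (3 - 5*√5)² (H = ((3 + 0*(-3)²) - 5*√5)² = ((3 + 0*9) - 5*√5)² = ((3 + 0) - 5*√5)² = (3 - 5*√5)² ≈ 66.918)
H + 16*38 = (134 - 30*√5) + 16*38 = (134 - 30*√5) + 608 = 742 - 30*√5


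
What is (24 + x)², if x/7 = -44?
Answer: 80656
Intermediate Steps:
x = -308 (x = 7*(-44) = -308)
(24 + x)² = (24 - 308)² = (-284)² = 80656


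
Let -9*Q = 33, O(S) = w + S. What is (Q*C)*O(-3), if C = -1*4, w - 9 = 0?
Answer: 88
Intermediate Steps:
w = 9 (w = 9 + 0 = 9)
C = -4
O(S) = 9 + S
Q = -11/3 (Q = -1/9*33 = -11/3 ≈ -3.6667)
(Q*C)*O(-3) = (-11/3*(-4))*(9 - 3) = (44/3)*6 = 88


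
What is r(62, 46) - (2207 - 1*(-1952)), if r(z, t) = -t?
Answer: -4205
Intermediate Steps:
r(62, 46) - (2207 - 1*(-1952)) = -1*46 - (2207 - 1*(-1952)) = -46 - (2207 + 1952) = -46 - 1*4159 = -46 - 4159 = -4205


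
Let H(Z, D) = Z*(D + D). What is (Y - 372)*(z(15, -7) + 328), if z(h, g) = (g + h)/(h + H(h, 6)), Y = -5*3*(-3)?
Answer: -6972512/65 ≈ -1.0727e+5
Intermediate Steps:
Y = 45 (Y = -15*(-3) = 45)
H(Z, D) = 2*D*Z (H(Z, D) = Z*(2*D) = 2*D*Z)
z(h, g) = (g + h)/(13*h) (z(h, g) = (g + h)/(h + 2*6*h) = (g + h)/(h + 12*h) = (g + h)/((13*h)) = (g + h)*(1/(13*h)) = (g + h)/(13*h))
(Y - 372)*(z(15, -7) + 328) = (45 - 372)*((1/13)*(-7 + 15)/15 + 328) = -327*((1/13)*(1/15)*8 + 328) = -327*(8/195 + 328) = -327*63968/195 = -6972512/65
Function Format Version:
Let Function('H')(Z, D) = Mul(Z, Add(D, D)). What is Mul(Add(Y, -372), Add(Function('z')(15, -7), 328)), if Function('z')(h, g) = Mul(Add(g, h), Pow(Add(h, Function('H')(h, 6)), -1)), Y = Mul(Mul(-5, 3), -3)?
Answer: Rational(-6972512, 65) ≈ -1.0727e+5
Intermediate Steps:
Y = 45 (Y = Mul(-15, -3) = 45)
Function('H')(Z, D) = Mul(2, D, Z) (Function('H')(Z, D) = Mul(Z, Mul(2, D)) = Mul(2, D, Z))
Function('z')(h, g) = Mul(Rational(1, 13), Pow(h, -1), Add(g, h)) (Function('z')(h, g) = Mul(Add(g, h), Pow(Add(h, Mul(2, 6, h)), -1)) = Mul(Add(g, h), Pow(Add(h, Mul(12, h)), -1)) = Mul(Add(g, h), Pow(Mul(13, h), -1)) = Mul(Add(g, h), Mul(Rational(1, 13), Pow(h, -1))) = Mul(Rational(1, 13), Pow(h, -1), Add(g, h)))
Mul(Add(Y, -372), Add(Function('z')(15, -7), 328)) = Mul(Add(45, -372), Add(Mul(Rational(1, 13), Pow(15, -1), Add(-7, 15)), 328)) = Mul(-327, Add(Mul(Rational(1, 13), Rational(1, 15), 8), 328)) = Mul(-327, Add(Rational(8, 195), 328)) = Mul(-327, Rational(63968, 195)) = Rational(-6972512, 65)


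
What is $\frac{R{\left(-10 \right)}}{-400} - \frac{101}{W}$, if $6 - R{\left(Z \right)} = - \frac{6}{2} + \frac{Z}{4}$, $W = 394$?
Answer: $- \frac{44931}{157600} \approx -0.2851$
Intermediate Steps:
$R{\left(Z \right)} = 9 - \frac{Z}{4}$ ($R{\left(Z \right)} = 6 - \left(- \frac{6}{2} + \frac{Z}{4}\right) = 6 - \left(\left(-6\right) \frac{1}{2} + Z \frac{1}{4}\right) = 6 - \left(-3 + \frac{Z}{4}\right) = 9 - \frac{Z}{4}$)
$\frac{R{\left(-10 \right)}}{-400} - \frac{101}{W} = \frac{9 - - \frac{5}{2}}{-400} - \frac{101}{394} = \left(9 + \frac{5}{2}\right) \left(- \frac{1}{400}\right) - \frac{101}{394} = \frac{23}{2} \left(- \frac{1}{400}\right) - \frac{101}{394} = - \frac{23}{800} - \frac{101}{394} = - \frac{44931}{157600}$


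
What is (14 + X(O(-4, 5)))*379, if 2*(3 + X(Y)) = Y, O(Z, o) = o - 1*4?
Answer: 8717/2 ≈ 4358.5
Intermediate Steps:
O(Z, o) = -4 + o (O(Z, o) = o - 4 = -4 + o)
X(Y) = -3 + Y/2
(14 + X(O(-4, 5)))*379 = (14 + (-3 + (-4 + 5)/2))*379 = (14 + (-3 + (1/2)*1))*379 = (14 + (-3 + 1/2))*379 = (14 - 5/2)*379 = (23/2)*379 = 8717/2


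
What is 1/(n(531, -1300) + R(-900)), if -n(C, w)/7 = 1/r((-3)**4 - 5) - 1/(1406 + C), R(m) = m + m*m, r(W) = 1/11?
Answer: 1937/1567077558 ≈ 1.2361e-6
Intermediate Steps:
r(W) = 1/11
R(m) = m + m**2
n(C, w) = -77 + 7/(1406 + C) (n(C, w) = -7*(1/(1/11) - 1/(1406 + C)) = -7*(11 - 1/(1406 + C)) = -77 + 7/(1406 + C))
1/(n(531, -1300) + R(-900)) = 1/(7*(-15465 - 11*531)/(1406 + 531) - 900*(1 - 900)) = 1/(7*(-15465 - 5841)/1937 - 900*(-899)) = 1/(7*(1/1937)*(-21306) + 809100) = 1/(-149142/1937 + 809100) = 1/(1567077558/1937) = 1937/1567077558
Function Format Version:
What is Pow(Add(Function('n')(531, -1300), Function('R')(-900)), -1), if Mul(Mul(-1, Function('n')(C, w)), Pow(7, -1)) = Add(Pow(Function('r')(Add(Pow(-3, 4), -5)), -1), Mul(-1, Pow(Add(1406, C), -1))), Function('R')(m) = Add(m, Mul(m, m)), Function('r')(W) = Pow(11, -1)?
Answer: Rational(1937, 1567077558) ≈ 1.2361e-6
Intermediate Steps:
Function('r')(W) = Rational(1, 11)
Function('R')(m) = Add(m, Pow(m, 2))
Function('n')(C, w) = Add(-77, Mul(7, Pow(Add(1406, C), -1))) (Function('n')(C, w) = Mul(-7, Add(Pow(Rational(1, 11), -1), Mul(-1, Pow(Add(1406, C), -1)))) = Mul(-7, Add(11, Mul(-1, Pow(Add(1406, C), -1)))) = Add(-77, Mul(7, Pow(Add(1406, C), -1))))
Pow(Add(Function('n')(531, -1300), Function('R')(-900)), -1) = Pow(Add(Mul(7, Pow(Add(1406, 531), -1), Add(-15465, Mul(-11, 531))), Mul(-900, Add(1, -900))), -1) = Pow(Add(Mul(7, Pow(1937, -1), Add(-15465, -5841)), Mul(-900, -899)), -1) = Pow(Add(Mul(7, Rational(1, 1937), -21306), 809100), -1) = Pow(Add(Rational(-149142, 1937), 809100), -1) = Pow(Rational(1567077558, 1937), -1) = Rational(1937, 1567077558)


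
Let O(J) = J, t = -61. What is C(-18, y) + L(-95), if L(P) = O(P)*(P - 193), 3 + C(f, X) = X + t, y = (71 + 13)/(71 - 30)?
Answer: 1119220/41 ≈ 27298.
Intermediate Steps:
y = 84/41 ≈ 2.0488
C(f, X) = -64 + X (C(f, X) = -3 + (X - 61) = -3 + (-61 + X) = -64 + X)
L(P) = P*(-193 + P) (L(P) = P*(P - 193) = P*(-193 + P))
C(-18, y) + L(-95) = (-64 + 84/41) - 95*(-193 - 95) = -2540/41 - 95*(-288) = -2540/41 + 27360 = 1119220/41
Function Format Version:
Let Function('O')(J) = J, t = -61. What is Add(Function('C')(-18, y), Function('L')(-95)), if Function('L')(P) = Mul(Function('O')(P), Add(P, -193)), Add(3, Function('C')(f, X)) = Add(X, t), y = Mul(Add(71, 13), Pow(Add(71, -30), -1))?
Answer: Rational(1119220, 41) ≈ 27298.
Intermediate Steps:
y = Rational(84, 41) (y = Mul(84, Pow(41, -1)) = Mul(84, Rational(1, 41)) = Rational(84, 41) ≈ 2.0488)
Function('C')(f, X) = Add(-64, X) (Function('C')(f, X) = Add(-3, Add(X, -61)) = Add(-3, Add(-61, X)) = Add(-64, X))
Function('L')(P) = Mul(P, Add(-193, P)) (Function('L')(P) = Mul(P, Add(P, -193)) = Mul(P, Add(-193, P)))
Add(Function('C')(-18, y), Function('L')(-95)) = Add(Add(-64, Rational(84, 41)), Mul(-95, Add(-193, -95))) = Add(Rational(-2540, 41), Mul(-95, -288)) = Add(Rational(-2540, 41), 27360) = Rational(1119220, 41)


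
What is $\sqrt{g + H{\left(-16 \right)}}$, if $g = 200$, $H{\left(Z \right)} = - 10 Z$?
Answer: $6 \sqrt{10} \approx 18.974$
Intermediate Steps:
$\sqrt{g + H{\left(-16 \right)}} = \sqrt{200 - -160} = \sqrt{200 + 160} = \sqrt{360} = 6 \sqrt{10}$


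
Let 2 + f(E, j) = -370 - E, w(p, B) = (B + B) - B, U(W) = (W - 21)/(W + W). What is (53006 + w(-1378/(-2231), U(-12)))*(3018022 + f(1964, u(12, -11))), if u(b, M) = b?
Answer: 639414394737/4 ≈ 1.5985e+11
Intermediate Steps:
U(W) = (-21 + W)/(2*W) (U(W) = (-21 + W)/((2*W)) = (-21 + W)*(1/(2*W)) = (-21 + W)/(2*W))
w(p, B) = B (w(p, B) = 2*B - B = B)
f(E, j) = -372 - E (f(E, j) = -2 + (-370 - E) = -372 - E)
(53006 + w(-1378/(-2231), U(-12)))*(3018022 + f(1964, u(12, -11))) = (53006 + (1/2)*(-21 - 12)/(-12))*(3018022 + (-372 - 1*1964)) = (53006 + (1/2)*(-1/12)*(-33))*(3018022 + (-372 - 1964)) = (53006 + 11/8)*(3018022 - 2336) = (424059/8)*3015686 = 639414394737/4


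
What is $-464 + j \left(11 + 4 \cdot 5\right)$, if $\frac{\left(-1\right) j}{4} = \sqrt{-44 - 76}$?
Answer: $-464 - 248 i \sqrt{30} \approx -464.0 - 1358.4 i$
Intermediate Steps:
$j = - 8 i \sqrt{30}$ ($j = - 4 \sqrt{-44 - 76} = - 4 \sqrt{-120} = - 4 \cdot 2 i \sqrt{30} = - 8 i \sqrt{30} \approx - 43.818 i$)
$-464 + j \left(11 + 4 \cdot 5\right) = -464 + - 8 i \sqrt{30} \left(11 + 4 \cdot 5\right) = -464 + - 8 i \sqrt{30} \left(11 + 20\right) = -464 + - 8 i \sqrt{30} \cdot 31 = -464 - 248 i \sqrt{30}$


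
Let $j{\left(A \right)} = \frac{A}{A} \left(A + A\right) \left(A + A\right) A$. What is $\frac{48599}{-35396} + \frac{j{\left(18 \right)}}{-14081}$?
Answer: $- \frac{1510040407}{498411076} \approx -3.0297$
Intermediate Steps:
$j{\left(A \right)} = 4 A^{3}$ ($j{\left(A \right)} = 1 \cdot 2 A 2 A A = 1 \cdot 4 A^{2} A = 4 A^{2} A = 4 A^{3}$)
$\frac{48599}{-35396} + \frac{j{\left(18 \right)}}{-14081} = \frac{48599}{-35396} + \frac{4 \cdot 18^{3}}{-14081} = 48599 \left(- \frac{1}{35396}\right) + 4 \cdot 5832 \left(- \frac{1}{14081}\right) = - \frac{48599}{35396} + 23328 \left(- \frac{1}{14081}\right) = - \frac{48599}{35396} - \frac{23328}{14081} = - \frac{1510040407}{498411076}$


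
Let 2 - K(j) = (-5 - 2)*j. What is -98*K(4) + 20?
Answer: -2920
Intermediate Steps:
K(j) = 2 + 7*j (K(j) = 2 - (-5 - 2)*j = 2 - (-7)*j = 2 + 7*j)
-98*K(4) + 20 = -98*(2 + 7*4) + 20 = -98*(2 + 28) + 20 = -98*30 + 20 = -2940 + 20 = -2920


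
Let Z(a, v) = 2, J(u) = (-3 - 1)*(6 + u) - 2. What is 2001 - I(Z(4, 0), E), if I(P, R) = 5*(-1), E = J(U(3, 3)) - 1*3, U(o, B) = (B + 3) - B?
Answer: 2006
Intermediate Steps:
U(o, B) = 3 (U(o, B) = (3 + B) - B = 3)
J(u) = -26 - 4*u (J(u) = -4*(6 + u) - 2 = (-24 - 4*u) - 2 = -26 - 4*u)
E = -41 (E = (-26 - 4*3) - 1*3 = (-26 - 12) - 3 = -38 - 3 = -41)
I(P, R) = -5
2001 - I(Z(4, 0), E) = 2001 - 1*(-5) = 2001 + 5 = 2006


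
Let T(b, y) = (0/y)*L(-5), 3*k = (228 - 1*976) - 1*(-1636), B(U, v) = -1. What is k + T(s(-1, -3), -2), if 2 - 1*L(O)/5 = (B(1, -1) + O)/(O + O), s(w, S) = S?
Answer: 296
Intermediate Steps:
L(O) = 10 - 5*(-1 + O)/(2*O) (L(O) = 10 - 5*(-1 + O)/(O + O) = 10 - 5*(-1 + O)/(2*O))
k = 296 (k = ((228 - 1*976) - 1*(-1636))/3 = ((228 - 976) + 1636)/3 = (-748 + 1636)/3 = (1/3)*888 = 296)
T(b, y) = 0 (T(b, y) = (0/y)*((5/2)*(1 + 3*(-5))/(-5)) = 0*((5/2)*(-1/5)*(1 - 15)) = 0*((5/2)*(-1/5)*(-14)) = 0*7 = 0)
k + T(s(-1, -3), -2) = 296 + 0 = 296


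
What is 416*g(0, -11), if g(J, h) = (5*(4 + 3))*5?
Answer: 72800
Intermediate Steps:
g(J, h) = 175 (g(J, h) = (5*7)*5 = 35*5 = 175)
416*g(0, -11) = 416*175 = 72800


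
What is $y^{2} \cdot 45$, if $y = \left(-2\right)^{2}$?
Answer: $720$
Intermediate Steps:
$y = 4$
$y^{2} \cdot 45 = 4^{2} \cdot 45 = 16 \cdot 45 = 720$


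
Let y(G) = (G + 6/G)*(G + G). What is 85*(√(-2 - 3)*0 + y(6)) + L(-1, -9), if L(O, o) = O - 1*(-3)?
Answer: 7142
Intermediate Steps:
y(G) = 2*G*(G + 6/G) (y(G) = (G + 6/G)*(2*G) = 2*G*(G + 6/G))
L(O, o) = 3 + O (L(O, o) = O + 3 = 3 + O)
85*(√(-2 - 3)*0 + y(6)) + L(-1, -9) = 85*(√(-2 - 3)*0 + (12 + 2*6²)) + (3 - 1) = 85*(√(-5)*0 + (12 + 2*36)) + 2 = 85*((I*√5)*0 + (12 + 72)) + 2 = 85*(0 + 84) + 2 = 85*84 + 2 = 7140 + 2 = 7142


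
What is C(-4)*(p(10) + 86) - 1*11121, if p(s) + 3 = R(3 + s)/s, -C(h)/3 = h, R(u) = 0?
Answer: -10125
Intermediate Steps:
C(h) = -3*h
p(s) = -3 (p(s) = -3 + 0/s = -3 + 0 = -3)
C(-4)*(p(10) + 86) - 1*11121 = (-3*(-4))*(-3 + 86) - 1*11121 = 12*83 - 11121 = 996 - 11121 = -10125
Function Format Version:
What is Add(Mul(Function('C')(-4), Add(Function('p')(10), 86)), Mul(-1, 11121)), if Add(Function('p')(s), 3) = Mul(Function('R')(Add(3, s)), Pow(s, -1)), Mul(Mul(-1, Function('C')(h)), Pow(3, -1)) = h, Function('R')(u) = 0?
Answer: -10125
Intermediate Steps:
Function('C')(h) = Mul(-3, h)
Function('p')(s) = -3 (Function('p')(s) = Add(-3, Mul(0, Pow(s, -1))) = Add(-3, 0) = -3)
Add(Mul(Function('C')(-4), Add(Function('p')(10), 86)), Mul(-1, 11121)) = Add(Mul(Mul(-3, -4), Add(-3, 86)), Mul(-1, 11121)) = Add(Mul(12, 83), -11121) = Add(996, -11121) = -10125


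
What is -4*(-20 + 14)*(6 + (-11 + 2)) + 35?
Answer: -37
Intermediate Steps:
-4*(-20 + 14)*(6 + (-11 + 2)) + 35 = -(-24)*(6 - 9) + 35 = -(-24)*(-3) + 35 = -4*18 + 35 = -72 + 35 = -37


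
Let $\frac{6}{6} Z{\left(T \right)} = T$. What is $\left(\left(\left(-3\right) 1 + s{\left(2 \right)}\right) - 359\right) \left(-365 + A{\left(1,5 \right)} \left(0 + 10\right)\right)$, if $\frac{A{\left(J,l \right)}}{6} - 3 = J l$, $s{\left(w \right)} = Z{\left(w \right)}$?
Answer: $-41400$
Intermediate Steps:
$Z{\left(T \right)} = T$
$s{\left(w \right)} = w$
$A{\left(J,l \right)} = 18 + 6 J l$
$\left(\left(\left(-3\right) 1 + s{\left(2 \right)}\right) - 359\right) \left(-365 + A{\left(1,5 \right)} \left(0 + 10\right)\right) = \left(\left(\left(-3\right) 1 + 2\right) - 359\right) \left(-365 + \left(18 + 6 \cdot 1 \cdot 5\right) \left(0 + 10\right)\right) = \left(\left(-3 + 2\right) - 359\right) \left(-365 + \left(18 + 30\right) 10\right) = \left(-1 - 359\right) \left(-365 + 48 \cdot 10\right) = - 360 \left(-365 + 480\right) = \left(-360\right) 115 = -41400$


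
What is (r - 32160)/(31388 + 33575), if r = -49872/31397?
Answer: -1009777392/2039643311 ≈ -0.49508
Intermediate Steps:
r = -49872/31397 (r = -49872*1/31397 = -49872/31397 ≈ -1.5884)
(r - 32160)/(31388 + 33575) = (-49872/31397 - 32160)/(31388 + 33575) = -1009777392/31397/64963 = -1009777392/31397*1/64963 = -1009777392/2039643311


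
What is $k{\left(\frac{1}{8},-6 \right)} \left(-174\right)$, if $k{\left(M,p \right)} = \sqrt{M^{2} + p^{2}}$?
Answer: $- \frac{87 \sqrt{2305}}{4} \approx -1044.2$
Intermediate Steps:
$k{\left(\frac{1}{8},-6 \right)} \left(-174\right) = \sqrt{\left(\frac{1}{8}\right)^{2} + \left(-6\right)^{2}} \left(-174\right) = \sqrt{\left(\frac{1}{8}\right)^{2} + 36} \left(-174\right) = \sqrt{\frac{1}{64} + 36} \left(-174\right) = \sqrt{\frac{2305}{64}} \left(-174\right) = \frac{\sqrt{2305}}{8} \left(-174\right) = - \frac{87 \sqrt{2305}}{4}$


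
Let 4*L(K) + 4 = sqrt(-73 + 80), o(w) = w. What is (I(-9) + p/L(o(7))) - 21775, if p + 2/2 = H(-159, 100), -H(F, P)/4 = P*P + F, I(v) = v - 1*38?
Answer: 433442/9 + 157460*sqrt(7)/9 ≈ 94449.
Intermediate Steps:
I(v) = -38 + v (I(v) = v - 38 = -38 + v)
L(K) = -1 + sqrt(7)/4 (L(K) = -1 + sqrt(-73 + 80)/4 = -1 + sqrt(7)/4)
H(F, P) = -4*F - 4*P**2 (H(F, P) = -4*(P*P + F) = -4*(P**2 + F) = -4*(F + P**2) = -4*F - 4*P**2)
p = -39365 (p = -1 + (-4*(-159) - 4*100**2) = -1 + (636 - 4*10000) = -1 + (636 - 40000) = -1 - 39364 = -39365)
(I(-9) + p/L(o(7))) - 21775 = ((-38 - 9) - 39365/(-1 + sqrt(7)/4)) - 21775 = (-47 - 39365/(-1 + sqrt(7)/4)) - 21775 = -21822 - 39365/(-1 + sqrt(7)/4)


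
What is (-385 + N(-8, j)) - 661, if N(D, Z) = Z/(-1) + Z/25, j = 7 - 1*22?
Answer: -5158/5 ≈ -1031.6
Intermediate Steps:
j = -15 (j = 7 - 22 = -15)
N(D, Z) = -24*Z/25 (N(D, Z) = Z*(-1) + Z*(1/25) = -Z + Z/25 = -24*Z/25)
(-385 + N(-8, j)) - 661 = (-385 - 24/25*(-15)) - 661 = (-385 + 72/5) - 661 = -1853/5 - 661 = -5158/5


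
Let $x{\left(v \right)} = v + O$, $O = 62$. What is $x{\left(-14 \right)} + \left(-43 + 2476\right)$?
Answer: $2481$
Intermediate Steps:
$x{\left(v \right)} = 62 + v$ ($x{\left(v \right)} = v + 62 = 62 + v$)
$x{\left(-14 \right)} + \left(-43 + 2476\right) = \left(62 - 14\right) + \left(-43 + 2476\right) = 48 + 2433 = 2481$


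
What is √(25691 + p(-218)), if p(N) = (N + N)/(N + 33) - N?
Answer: √886816185/185 ≈ 160.97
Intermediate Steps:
p(N) = -N + 2*N/(33 + N) (p(N) = (2*N)/(33 + N) - N = 2*N/(33 + N) - N = -N + 2*N/(33 + N))
√(25691 + p(-218)) = √(25691 - 1*(-218)*(31 - 218)/(33 - 218)) = √(25691 - 1*(-218)*(-187)/(-185)) = √(25691 - 1*(-218)*(-1/185)*(-187)) = √(25691 + 40766/185) = √(4793601/185) = √886816185/185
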